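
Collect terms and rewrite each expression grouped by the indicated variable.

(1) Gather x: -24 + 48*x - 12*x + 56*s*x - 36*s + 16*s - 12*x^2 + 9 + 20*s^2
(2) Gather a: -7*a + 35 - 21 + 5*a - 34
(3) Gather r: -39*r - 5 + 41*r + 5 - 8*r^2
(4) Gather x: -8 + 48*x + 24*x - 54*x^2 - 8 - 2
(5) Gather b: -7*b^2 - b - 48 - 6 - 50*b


(1) = 20*s^2 - 20*s - 12*x^2 + x*(56*s + 36) - 15
(2) = -2*a - 20
(3) = -8*r^2 + 2*r
(4) = -54*x^2 + 72*x - 18
(5) = -7*b^2 - 51*b - 54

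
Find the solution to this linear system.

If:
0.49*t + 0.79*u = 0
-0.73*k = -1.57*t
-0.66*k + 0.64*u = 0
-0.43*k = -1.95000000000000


Then:
No Solution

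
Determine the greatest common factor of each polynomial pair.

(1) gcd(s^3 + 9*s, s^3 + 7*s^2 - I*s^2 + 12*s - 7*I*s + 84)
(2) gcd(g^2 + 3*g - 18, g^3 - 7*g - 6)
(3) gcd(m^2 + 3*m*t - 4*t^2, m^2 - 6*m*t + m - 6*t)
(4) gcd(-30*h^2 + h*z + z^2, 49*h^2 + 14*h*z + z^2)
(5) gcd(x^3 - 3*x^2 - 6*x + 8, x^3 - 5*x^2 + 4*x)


(1) = s + 3*I
(2) = g - 3
(3) = 1
(4) = gcd((-5*h + z)*(6*h + z), (7*h + z)^2) = 1
(5) = x^2 - 5*x + 4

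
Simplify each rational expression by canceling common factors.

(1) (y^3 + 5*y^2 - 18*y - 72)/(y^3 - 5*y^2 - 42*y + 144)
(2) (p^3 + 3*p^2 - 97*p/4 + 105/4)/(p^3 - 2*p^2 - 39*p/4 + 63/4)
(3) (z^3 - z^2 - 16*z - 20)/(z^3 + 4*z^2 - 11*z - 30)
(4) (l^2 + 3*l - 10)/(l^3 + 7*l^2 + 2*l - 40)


(1) = (y^2 - y - 12)/(y^2 - 11*y + 24)
(2) = (2*p^2 + 9*p - 35)/(2*p^2 - p - 21)
(3) = (z^2 - 3*z - 10)/(z^2 + 2*z - 15)
(4) = 1/(l + 4)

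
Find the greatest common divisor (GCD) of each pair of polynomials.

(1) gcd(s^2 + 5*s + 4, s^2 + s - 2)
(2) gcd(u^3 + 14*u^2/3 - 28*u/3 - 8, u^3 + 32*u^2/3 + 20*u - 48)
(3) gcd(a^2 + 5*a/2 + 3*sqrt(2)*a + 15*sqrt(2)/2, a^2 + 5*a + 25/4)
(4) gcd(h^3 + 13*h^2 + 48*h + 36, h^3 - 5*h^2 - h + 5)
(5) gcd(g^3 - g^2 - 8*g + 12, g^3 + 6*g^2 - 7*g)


(1) = gcd((s + 1)*(s + 4), (s - 1)*(s + 2)) = 1
(2) = u + 6
(3) = gcd((a + 5/2)*(a + 3*sqrt(2)), (a + 5/2)^2) = a + 5/2
(4) = h + 1
(5) = gcd((g - 2)^2*(g + 3), g*(g - 1)*(g + 7)) = 1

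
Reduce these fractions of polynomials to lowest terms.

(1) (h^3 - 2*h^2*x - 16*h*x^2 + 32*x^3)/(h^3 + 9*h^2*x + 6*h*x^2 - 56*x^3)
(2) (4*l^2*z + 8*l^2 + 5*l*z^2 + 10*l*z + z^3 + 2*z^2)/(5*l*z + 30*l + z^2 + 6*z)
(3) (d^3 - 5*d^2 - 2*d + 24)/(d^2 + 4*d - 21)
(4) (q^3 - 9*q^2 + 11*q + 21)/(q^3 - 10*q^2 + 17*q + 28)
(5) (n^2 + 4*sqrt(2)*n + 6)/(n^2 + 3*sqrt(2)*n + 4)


(1) = (h - 4*x)/(h + 7*x)
(2) = (4*l^2*z + 8*l^2 + 5*l*z^2 + 10*l*z + z^3 + 2*z^2)/(5*l*z + 30*l + z^2 + 6*z)
(3) = (d^2 - 2*d - 8)/(d + 7)
(4) = (q - 3)/(q - 4)
(5) = (n + 3*sqrt(2))/(n + 2*sqrt(2))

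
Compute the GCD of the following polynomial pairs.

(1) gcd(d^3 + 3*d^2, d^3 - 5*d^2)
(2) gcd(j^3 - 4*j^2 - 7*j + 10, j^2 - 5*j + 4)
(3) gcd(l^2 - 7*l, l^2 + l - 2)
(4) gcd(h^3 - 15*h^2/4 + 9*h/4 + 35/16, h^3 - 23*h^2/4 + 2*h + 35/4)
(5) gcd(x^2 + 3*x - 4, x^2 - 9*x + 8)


(1) = gcd(d^2*(d + 3), d^2*(d - 5)) = d^2
(2) = j - 1
(3) = gcd(l*(l - 7), (l - 1)*(l + 2)) = 1
(4) = gcd((h - 5/2)*(h - 7/4)*(h + 1/2), (h - 5)*(h - 7/4)*(h + 1)) = h - 7/4
(5) = x - 1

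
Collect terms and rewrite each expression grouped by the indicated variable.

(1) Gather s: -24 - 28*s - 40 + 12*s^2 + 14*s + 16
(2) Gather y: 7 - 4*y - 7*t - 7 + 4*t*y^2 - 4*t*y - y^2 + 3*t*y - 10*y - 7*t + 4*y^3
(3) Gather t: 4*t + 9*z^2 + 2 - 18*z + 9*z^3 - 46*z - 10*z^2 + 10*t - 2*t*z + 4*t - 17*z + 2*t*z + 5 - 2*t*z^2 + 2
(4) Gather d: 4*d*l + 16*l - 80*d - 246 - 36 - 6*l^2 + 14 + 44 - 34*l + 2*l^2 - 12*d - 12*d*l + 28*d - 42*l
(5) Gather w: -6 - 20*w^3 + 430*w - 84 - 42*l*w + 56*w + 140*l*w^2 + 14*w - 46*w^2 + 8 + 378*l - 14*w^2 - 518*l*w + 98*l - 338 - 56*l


(1) = 12*s^2 - 14*s - 48
(2) = -14*t + 4*y^3 + y^2*(4*t - 1) + y*(-t - 14)
(3) = t*(18 - 2*z^2) + 9*z^3 - z^2 - 81*z + 9
(4) = d*(-8*l - 64) - 4*l^2 - 60*l - 224
(5) = 420*l - 20*w^3 + w^2*(140*l - 60) + w*(500 - 560*l) - 420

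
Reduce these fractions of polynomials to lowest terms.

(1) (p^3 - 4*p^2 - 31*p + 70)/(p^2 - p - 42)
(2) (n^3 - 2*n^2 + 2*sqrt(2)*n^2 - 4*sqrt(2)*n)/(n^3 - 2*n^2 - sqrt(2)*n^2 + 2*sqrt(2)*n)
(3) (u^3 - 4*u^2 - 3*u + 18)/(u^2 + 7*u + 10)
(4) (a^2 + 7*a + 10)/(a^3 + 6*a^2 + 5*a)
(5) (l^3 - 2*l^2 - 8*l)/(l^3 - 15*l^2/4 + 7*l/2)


(1) = (p^2 + 3*p - 10)/(p + 6)
(2) = (n + 2*sqrt(2))/(n - sqrt(2))
(3) = (u^2 - 6*u + 9)/(u + 5)
(4) = (a + 2)/(a^2 + a)
(5) = (4*l^2 - 8*l - 32)/(4*l^2 - 15*l + 14)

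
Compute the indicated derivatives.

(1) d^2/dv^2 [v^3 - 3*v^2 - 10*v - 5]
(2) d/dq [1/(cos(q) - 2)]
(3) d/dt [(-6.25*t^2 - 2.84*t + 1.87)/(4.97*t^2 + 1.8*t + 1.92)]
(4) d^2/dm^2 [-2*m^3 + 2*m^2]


(1) = 6*v - 6
(2) = sin(q)/(cos(q) - 2)^2
(3) = (2.8648*t^2 - 42.5878*t - 8.8188)/(24.7009*t^4 + 17.892*t^3 + 22.3248*t^2 + 6.912*t + 3.6864)
(4) = 4 - 12*m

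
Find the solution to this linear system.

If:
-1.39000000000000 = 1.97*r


Then:
r = -0.71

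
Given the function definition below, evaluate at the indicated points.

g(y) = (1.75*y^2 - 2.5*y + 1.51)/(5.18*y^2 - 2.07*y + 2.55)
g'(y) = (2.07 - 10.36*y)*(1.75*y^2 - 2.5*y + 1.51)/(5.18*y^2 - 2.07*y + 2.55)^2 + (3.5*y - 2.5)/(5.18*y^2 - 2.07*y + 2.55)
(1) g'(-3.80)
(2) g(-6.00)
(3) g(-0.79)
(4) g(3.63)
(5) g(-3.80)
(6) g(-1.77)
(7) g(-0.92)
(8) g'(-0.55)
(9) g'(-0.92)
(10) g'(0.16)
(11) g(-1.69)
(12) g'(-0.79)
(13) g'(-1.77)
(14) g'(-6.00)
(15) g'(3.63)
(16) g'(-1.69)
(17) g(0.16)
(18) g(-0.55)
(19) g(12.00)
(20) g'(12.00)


(1) = 0.02
(2) = 0.39
(3) = 0.62
(4) = 0.24
(5) = 0.43
(6) = 0.51
(7) = 0.60
(8) = 0.12
(9) = 0.14
(10) = -0.74
(11) = 0.51
(12) = 0.14
(13) = 0.08
(14) = 0.01
(15) = 0.02
(16) = 0.08
(17) = 0.49
(18) = 0.65
(19) = 0.31
(20) = 0.00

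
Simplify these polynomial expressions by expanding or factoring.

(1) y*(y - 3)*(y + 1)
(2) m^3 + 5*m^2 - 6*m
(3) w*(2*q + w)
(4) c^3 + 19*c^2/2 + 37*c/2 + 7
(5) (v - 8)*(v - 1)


(1) = y^3 - 2*y^2 - 3*y
(2) = m*(m - 1)*(m + 6)
(3) = 2*q*w + w^2
(4) = (c + 1/2)*(c + 2)*(c + 7)
(5) = v^2 - 9*v + 8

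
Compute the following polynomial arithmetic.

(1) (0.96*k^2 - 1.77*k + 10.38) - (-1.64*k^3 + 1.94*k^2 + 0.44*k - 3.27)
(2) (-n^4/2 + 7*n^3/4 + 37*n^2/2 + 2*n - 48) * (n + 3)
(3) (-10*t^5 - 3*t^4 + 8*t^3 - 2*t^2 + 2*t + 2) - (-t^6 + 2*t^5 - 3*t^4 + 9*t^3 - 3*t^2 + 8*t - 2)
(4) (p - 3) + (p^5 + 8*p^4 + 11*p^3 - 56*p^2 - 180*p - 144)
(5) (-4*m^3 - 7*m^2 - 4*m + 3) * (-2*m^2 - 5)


(1) = 1.64*k^3 - 0.98*k^2 - 2.21*k + 13.65
(2) = -n^5/2 + n^4/4 + 95*n^3/4 + 115*n^2/2 - 42*n - 144
(3) = t^6 - 12*t^5 - t^3 + t^2 - 6*t + 4
(4) = p^5 + 8*p^4 + 11*p^3 - 56*p^2 - 179*p - 147
(5) = 8*m^5 + 14*m^4 + 28*m^3 + 29*m^2 + 20*m - 15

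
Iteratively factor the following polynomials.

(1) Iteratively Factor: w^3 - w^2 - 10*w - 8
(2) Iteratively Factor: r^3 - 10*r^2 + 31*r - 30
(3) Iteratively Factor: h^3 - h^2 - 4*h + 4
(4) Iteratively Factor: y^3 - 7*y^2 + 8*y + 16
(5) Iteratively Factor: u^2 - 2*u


(1) = (w + 1)*(w^2 - 2*w - 8) = (w - 4)*(w + 1)*(w + 2)
(2) = (r - 5)*(r^2 - 5*r + 6) = (r - 5)*(r - 2)*(r - 3)
(3) = (h - 1)*(h^2 - 4) = (h - 2)*(h - 1)*(h + 2)
(4) = (y - 4)*(y^2 - 3*y - 4) = (y - 4)^2*(y + 1)
(5) = (u - 2)*(u)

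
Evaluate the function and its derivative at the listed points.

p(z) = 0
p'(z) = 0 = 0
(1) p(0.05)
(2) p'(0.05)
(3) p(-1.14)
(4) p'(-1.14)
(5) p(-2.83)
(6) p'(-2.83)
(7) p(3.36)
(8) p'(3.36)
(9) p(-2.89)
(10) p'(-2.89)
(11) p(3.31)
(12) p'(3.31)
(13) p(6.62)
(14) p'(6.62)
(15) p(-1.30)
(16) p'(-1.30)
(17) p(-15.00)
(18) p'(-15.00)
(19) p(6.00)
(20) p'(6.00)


(1) = 0.00
(2) = 0.00
(3) = 0.00
(4) = 0.00
(5) = 0.00
(6) = 0.00
(7) = 0.00
(8) = 0.00
(9) = 0.00
(10) = 0.00
(11) = 0.00
(12) = 0.00
(13) = 0.00
(14) = 0.00
(15) = 0.00
(16) = 0.00
(17) = 0.00
(18) = 0.00
(19) = 0.00
(20) = 0.00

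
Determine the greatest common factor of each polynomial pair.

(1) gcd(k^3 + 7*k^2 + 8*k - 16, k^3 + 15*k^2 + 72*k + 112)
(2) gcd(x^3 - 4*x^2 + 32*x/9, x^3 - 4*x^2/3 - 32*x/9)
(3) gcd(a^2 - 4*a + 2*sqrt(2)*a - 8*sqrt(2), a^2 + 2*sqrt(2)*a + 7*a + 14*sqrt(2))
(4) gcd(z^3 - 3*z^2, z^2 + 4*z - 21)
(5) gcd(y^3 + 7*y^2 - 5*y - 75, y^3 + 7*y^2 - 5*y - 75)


(1) = k^2 + 8*k + 16
(2) = gcd(x*(x - 8/3)*(x - 4/3), x*(x - 8/3)*(x + 4/3)) = x^2 - 8*x/3
(3) = a + 2*sqrt(2)
(4) = gcd(z^2*(z - 3), (z - 3)*(z + 7)) = z - 3
(5) = gcd((y - 3)*(y + 5)^2, (y - 3)*(y + 5)^2) = y^3 + 7*y^2 - 5*y - 75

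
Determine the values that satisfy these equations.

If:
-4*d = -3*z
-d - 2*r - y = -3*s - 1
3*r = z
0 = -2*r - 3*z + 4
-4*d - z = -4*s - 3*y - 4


Then:
d = 9/11
r = 4/11
s = 2/13
y = -12/143
z = 12/11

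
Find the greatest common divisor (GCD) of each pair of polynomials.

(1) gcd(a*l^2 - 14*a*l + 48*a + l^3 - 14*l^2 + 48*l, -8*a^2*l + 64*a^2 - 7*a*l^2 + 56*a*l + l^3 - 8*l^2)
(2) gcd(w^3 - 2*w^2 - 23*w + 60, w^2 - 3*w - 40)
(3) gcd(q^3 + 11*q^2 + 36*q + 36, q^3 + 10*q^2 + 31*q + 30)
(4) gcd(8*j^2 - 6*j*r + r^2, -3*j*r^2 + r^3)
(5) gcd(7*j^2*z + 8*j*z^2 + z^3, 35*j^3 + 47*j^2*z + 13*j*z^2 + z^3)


(1) = gcd((a + l)*(l - 8)*(l - 6), (-8*a + l)*(a + l)*(l - 8)) = a*l - 8*a + l^2 - 8*l
(2) = gcd((w - 4)*(w - 3)*(w + 5), (w - 8)*(w + 5)) = w + 5
(3) = gcd((q + 2)*(q + 3)*(q + 6), (q + 2)*(q + 3)*(q + 5)) = q^2 + 5*q + 6
(4) = gcd((-4*j + r)*(-2*j + r), r^2*(-3*j + r)) = 1
(5) = gcd(z*(j + z)*(7*j + z), (j + z)*(5*j + z)*(7*j + z)) = 7*j^2 + 8*j*z + z^2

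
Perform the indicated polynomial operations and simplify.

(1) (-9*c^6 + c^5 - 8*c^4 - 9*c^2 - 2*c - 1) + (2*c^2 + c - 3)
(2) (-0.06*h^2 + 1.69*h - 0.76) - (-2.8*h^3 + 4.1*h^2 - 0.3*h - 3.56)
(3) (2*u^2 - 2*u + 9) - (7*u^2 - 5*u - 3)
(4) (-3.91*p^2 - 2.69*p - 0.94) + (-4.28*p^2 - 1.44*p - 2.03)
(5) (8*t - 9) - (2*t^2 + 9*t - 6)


(1) = -9*c^6 + c^5 - 8*c^4 - 7*c^2 - c - 4
(2) = 2.8*h^3 - 4.16*h^2 + 1.99*h + 2.8
(3) = -5*u^2 + 3*u + 12
(4) = -8.19*p^2 - 4.13*p - 2.97
(5) = -2*t^2 - t - 3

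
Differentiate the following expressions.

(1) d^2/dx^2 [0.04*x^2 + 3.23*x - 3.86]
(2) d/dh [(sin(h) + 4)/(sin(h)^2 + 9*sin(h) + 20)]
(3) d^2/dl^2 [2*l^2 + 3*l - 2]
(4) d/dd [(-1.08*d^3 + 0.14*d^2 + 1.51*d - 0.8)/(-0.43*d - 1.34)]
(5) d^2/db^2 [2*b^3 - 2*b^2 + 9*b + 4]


(1) = 0.0800000000000000
(2) = -cos(h)/(sin(h) + 5)^2
(3) = 4
(4) = (0.9288*d^3 + 4.2814*d^2 - 0.3752*d - 2.3674)/(0.1849*d^2 + 1.1524*d + 1.7956)
(5) = 12*b - 4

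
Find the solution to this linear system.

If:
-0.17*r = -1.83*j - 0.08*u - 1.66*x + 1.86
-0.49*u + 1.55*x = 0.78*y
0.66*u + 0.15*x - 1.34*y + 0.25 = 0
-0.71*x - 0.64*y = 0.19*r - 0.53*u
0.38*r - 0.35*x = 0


Then:
j = 1.26
r = -0.24
u = -0.60
x = -0.26
y = -0.14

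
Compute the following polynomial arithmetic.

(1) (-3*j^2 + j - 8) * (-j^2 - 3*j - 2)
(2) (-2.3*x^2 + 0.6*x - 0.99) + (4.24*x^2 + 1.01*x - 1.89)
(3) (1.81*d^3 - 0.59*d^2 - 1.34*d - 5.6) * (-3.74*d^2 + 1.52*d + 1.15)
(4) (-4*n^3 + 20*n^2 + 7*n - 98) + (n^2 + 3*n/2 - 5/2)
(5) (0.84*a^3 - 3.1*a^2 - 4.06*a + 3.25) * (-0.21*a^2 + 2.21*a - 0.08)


(1) = 3*j^4 + 8*j^3 + 11*j^2 + 22*j + 16
(2) = 1.94*x^2 + 1.61*x - 2.88
(3) = -6.7694*d^5 + 4.9578*d^4 + 6.1963*d^3 + 18.2287*d^2 - 10.053*d - 6.44
(4) = -4*n^3 + 21*n^2 + 17*n/2 - 201/2
(5) = -0.1764*a^5 + 2.5074*a^4 - 6.0656*a^3 - 9.4071*a^2 + 7.5073*a - 0.26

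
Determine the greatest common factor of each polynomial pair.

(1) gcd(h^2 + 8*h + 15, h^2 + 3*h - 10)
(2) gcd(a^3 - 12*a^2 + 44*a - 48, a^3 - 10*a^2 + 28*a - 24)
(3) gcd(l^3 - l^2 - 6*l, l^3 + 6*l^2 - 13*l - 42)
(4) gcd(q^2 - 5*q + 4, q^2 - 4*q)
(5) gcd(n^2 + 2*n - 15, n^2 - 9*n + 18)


(1) = h + 5
(2) = a^2 - 8*a + 12
(3) = gcd(l*(l - 3)*(l + 2), (l - 3)*(l + 2)*(l + 7)) = l^2 - l - 6
(4) = q - 4
(5) = n - 3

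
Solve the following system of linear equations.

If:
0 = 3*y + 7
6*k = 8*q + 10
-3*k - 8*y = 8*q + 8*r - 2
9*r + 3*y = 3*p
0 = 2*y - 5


Then:
No Solution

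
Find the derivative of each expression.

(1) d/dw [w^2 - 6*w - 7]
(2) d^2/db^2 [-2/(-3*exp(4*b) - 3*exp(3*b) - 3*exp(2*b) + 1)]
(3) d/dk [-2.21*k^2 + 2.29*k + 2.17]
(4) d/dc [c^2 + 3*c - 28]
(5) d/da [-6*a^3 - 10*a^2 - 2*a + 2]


(1) = 2*w - 6
(2) = 6*(6*(4*exp(2*b) + 3*exp(b) + 2)^2*exp(2*b) - (16*exp(2*b) + 9*exp(b) + 4)*(3*exp(4*b) + 3*exp(3*b) + 3*exp(2*b) - 1))*exp(2*b)/(3*exp(4*b) + 3*exp(3*b) + 3*exp(2*b) - 1)^3
(3) = 2.29 - 4.42*k
(4) = 2*c + 3
(5) = -18*a^2 - 20*a - 2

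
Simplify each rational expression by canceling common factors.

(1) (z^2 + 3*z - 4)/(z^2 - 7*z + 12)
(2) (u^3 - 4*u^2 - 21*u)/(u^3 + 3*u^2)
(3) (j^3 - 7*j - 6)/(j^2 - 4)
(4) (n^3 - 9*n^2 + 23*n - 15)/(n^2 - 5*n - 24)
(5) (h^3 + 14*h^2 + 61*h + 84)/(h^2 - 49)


(1) = (z^2 + 3*z - 4)/(z^2 - 7*z + 12)
(2) = (u - 7)/u
(3) = (j^2 - 2*j - 3)/(j - 2)
(4) = (n^3 - 9*n^2 + 23*n - 15)/(n^2 - 5*n - 24)
(5) = (h^2 + 7*h + 12)/(h - 7)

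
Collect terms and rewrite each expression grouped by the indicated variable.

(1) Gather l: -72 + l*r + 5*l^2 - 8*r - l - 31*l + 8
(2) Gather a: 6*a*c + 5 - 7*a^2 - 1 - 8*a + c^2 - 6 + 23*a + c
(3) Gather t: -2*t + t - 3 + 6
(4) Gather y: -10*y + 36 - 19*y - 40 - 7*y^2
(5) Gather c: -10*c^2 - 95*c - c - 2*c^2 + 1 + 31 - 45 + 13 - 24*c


(1) = 5*l^2 + l*(r - 32) - 8*r - 64
(2) = -7*a^2 + a*(6*c + 15) + c^2 + c - 2
(3) = 3 - t
(4) = -7*y^2 - 29*y - 4
(5) = -12*c^2 - 120*c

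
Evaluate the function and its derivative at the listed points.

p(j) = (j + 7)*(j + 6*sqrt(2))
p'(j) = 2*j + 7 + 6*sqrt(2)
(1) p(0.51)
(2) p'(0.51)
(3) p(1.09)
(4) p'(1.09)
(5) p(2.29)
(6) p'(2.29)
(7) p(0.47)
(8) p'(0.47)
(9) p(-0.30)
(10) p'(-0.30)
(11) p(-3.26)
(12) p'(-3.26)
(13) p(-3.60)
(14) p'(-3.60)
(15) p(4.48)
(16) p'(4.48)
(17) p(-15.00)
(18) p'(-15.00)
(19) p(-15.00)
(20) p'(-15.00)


(1) = 67.55
(2) = 16.51
(3) = 77.46
(4) = 17.67
(5) = 100.10
(6) = 20.07
(7) = 66.90
(8) = 16.43
(9) = 54.84
(10) = 14.89
(11) = 19.54
(12) = 8.97
(13) = 16.61
(14) = 8.29
(15) = 148.84
(16) = 24.45
(17) = 52.12
(18) = -14.51
(19) = 52.12
(20) = -14.51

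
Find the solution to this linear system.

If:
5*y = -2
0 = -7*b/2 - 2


Then:
b = -4/7
y = -2/5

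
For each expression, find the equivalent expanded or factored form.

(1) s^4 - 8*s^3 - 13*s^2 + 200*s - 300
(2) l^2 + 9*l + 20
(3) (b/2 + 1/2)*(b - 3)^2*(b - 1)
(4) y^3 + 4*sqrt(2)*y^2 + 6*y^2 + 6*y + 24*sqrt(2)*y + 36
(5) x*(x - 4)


(1) = (s - 6)*(s - 5)*(s - 2)*(s + 5)
(2) = (l + 4)*(l + 5)
(3) = b^4/2 - 3*b^3 + 4*b^2 + 3*b - 9/2
(4) = (y + 6)*(y + sqrt(2))*(y + 3*sqrt(2))
(5) = x^2 - 4*x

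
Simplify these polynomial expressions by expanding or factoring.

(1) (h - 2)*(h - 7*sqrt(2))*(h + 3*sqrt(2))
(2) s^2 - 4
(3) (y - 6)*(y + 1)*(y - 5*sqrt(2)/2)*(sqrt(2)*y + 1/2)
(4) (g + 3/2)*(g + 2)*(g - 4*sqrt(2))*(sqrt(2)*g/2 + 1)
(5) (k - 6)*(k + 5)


(1) = h^3 - 4*sqrt(2)*h^2 - 2*h^2 - 42*h + 8*sqrt(2)*h + 84
(2) = (s - 2)*(s + 2)
(3) = sqrt(2)*y^4 - 5*sqrt(2)*y^3 - 9*y^3/2 - 29*sqrt(2)*y^2/4 + 45*y^2/2 + 25*sqrt(2)*y/4 + 27*y + 15*sqrt(2)/2
(4) = sqrt(2)*g^4/2 - 3*g^3 + 7*sqrt(2)*g^3/4 - 21*g^2/2 - 5*sqrt(2)*g^2/2 - 14*sqrt(2)*g - 9*g - 12*sqrt(2)
(5) = k^2 - k - 30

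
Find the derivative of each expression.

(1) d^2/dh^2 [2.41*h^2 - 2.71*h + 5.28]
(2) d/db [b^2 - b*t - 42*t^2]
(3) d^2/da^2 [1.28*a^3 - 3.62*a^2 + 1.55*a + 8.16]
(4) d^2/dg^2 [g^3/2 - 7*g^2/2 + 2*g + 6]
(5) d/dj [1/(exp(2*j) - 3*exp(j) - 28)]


(1) = 4.82000000000000
(2) = 2*b - t
(3) = 7.68*a - 7.24
(4) = 3*g - 7
(5) = (3 - 2*exp(j))*exp(j)/(-exp(2*j) + 3*exp(j) + 28)^2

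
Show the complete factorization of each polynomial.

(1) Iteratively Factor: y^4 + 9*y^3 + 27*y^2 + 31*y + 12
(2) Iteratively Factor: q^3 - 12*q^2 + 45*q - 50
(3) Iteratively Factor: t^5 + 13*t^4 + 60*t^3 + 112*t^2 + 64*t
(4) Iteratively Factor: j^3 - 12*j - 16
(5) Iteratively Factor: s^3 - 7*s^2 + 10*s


(1) = (y + 1)*(y^3 + 8*y^2 + 19*y + 12) = (y + 1)*(y + 3)*(y^2 + 5*y + 4) = (y + 1)*(y + 3)*(y + 4)*(y + 1)
(2) = (q - 2)*(q^2 - 10*q + 25) = (q - 5)*(q - 2)*(q - 5)
(3) = (t + 4)*(t^4 + 9*t^3 + 24*t^2 + 16*t) = (t + 1)*(t + 4)*(t^3 + 8*t^2 + 16*t) = (t + 1)*(t + 4)^2*(t^2 + 4*t) = (t + 1)*(t + 4)^3*(t)
(4) = (j - 4)*(j^2 + 4*j + 4) = (j - 4)*(j + 2)*(j + 2)
(5) = (s - 5)*(s^2 - 2*s) = (s - 5)*(s - 2)*(s)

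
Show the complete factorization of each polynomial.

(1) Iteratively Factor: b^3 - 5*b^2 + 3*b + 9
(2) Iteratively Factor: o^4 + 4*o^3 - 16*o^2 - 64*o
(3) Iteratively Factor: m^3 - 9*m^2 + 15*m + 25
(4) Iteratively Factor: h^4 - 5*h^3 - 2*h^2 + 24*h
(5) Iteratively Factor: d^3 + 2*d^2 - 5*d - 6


(1) = (b - 3)*(b^2 - 2*b - 3) = (b - 3)*(b + 1)*(b - 3)
(2) = (o)*(o^3 + 4*o^2 - 16*o - 64) = o*(o - 4)*(o^2 + 8*o + 16) = o*(o - 4)*(o + 4)*(o + 4)
(3) = (m - 5)*(m^2 - 4*m - 5) = (m - 5)*(m + 1)*(m - 5)
(4) = (h + 2)*(h^3 - 7*h^2 + 12*h) = (h - 4)*(h + 2)*(h^2 - 3*h) = h*(h - 4)*(h + 2)*(h - 3)
(5) = (d + 3)*(d^2 - d - 2) = (d + 1)*(d + 3)*(d - 2)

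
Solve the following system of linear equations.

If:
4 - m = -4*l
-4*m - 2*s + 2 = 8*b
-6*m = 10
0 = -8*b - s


Then:
b = -13/12
l = -17/12
m = -5/3
s = 26/3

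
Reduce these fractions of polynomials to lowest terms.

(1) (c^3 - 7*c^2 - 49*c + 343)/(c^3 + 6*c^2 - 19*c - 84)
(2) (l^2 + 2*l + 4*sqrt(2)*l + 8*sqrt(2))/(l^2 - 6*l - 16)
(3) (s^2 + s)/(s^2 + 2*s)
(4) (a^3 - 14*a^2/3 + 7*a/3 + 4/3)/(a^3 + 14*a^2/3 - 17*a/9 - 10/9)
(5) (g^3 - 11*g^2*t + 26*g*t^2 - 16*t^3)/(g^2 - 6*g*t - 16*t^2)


(1) = (c^2 - 14*c + 49)/(c^2 - c - 12)
(2) = (l + 4*sqrt(2))/(l - 8)
(3) = (s + 1)/(s + 2)
(4) = (3*a^2 - 15*a + 12)/(3*a^2 + 13*a - 10)
(5) = (g^2 - 3*g*t + 2*t^2)/(g + 2*t)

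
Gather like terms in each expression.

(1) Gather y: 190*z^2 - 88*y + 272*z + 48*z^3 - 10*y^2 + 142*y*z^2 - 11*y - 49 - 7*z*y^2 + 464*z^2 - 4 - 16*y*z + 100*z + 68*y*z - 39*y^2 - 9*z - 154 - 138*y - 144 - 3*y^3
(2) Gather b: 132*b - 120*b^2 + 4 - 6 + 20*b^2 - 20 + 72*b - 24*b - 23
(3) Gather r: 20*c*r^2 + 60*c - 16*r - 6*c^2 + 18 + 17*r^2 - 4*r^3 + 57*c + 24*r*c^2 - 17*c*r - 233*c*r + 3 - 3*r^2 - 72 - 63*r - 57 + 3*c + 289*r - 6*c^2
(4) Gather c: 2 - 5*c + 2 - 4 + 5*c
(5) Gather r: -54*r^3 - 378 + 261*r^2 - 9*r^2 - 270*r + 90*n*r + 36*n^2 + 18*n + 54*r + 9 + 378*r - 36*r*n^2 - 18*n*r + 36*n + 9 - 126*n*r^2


(1) = -3*y^3 + y^2*(-7*z - 49) + y*(142*z^2 + 52*z - 237) + 48*z^3 + 654*z^2 + 363*z - 351
(2) = -100*b^2 + 180*b - 45
(3) = -12*c^2 + 120*c - 4*r^3 + r^2*(20*c + 14) + r*(24*c^2 - 250*c + 210) - 108
(4) = 0
(5) = 36*n^2 + 54*n - 54*r^3 + r^2*(252 - 126*n) + r*(-36*n^2 + 72*n + 162) - 360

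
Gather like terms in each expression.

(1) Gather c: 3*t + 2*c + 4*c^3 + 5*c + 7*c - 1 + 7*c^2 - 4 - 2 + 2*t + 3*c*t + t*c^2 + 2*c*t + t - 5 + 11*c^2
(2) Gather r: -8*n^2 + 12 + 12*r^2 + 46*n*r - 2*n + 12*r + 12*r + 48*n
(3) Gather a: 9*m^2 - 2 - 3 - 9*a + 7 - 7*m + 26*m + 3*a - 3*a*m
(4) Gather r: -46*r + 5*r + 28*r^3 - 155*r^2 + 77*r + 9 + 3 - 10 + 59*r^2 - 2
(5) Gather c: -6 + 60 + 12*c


(1) = 4*c^3 + c^2*(t + 18) + c*(5*t + 14) + 6*t - 12
(2) = -8*n^2 + 46*n + 12*r^2 + r*(46*n + 24) + 12
(3) = a*(-3*m - 6) + 9*m^2 + 19*m + 2
(4) = 28*r^3 - 96*r^2 + 36*r
(5) = 12*c + 54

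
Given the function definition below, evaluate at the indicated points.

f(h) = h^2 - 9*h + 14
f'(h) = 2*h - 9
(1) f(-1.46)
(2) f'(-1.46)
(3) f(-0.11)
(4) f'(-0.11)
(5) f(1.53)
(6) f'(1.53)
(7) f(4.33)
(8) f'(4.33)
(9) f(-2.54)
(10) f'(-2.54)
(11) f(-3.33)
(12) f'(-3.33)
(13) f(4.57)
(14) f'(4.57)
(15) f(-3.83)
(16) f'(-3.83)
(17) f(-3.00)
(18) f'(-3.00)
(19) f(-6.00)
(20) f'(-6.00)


(1) = 29.27
(2) = -11.92
(3) = 15.00
(4) = -9.22
(5) = 2.57
(6) = -5.94
(7) = -6.22
(8) = -0.34
(9) = 43.31
(10) = -14.08
(11) = 55.06
(12) = -15.66
(13) = -6.25
(14) = 0.14
(15) = 63.14
(16) = -16.66
(17) = 50.00
(18) = -15.00
(19) = 104.00
(20) = -21.00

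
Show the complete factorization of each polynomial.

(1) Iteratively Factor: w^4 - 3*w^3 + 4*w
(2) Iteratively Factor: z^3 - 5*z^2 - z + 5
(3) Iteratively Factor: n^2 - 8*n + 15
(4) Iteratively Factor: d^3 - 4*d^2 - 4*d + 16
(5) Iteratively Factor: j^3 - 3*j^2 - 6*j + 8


(1) = (w - 2)*(w^3 - w^2 - 2*w) = w*(w - 2)*(w^2 - w - 2) = w*(w - 2)^2*(w + 1)
(2) = (z - 5)*(z^2 - 1) = (z - 5)*(z + 1)*(z - 1)
(3) = (n - 5)*(n - 3)
(4) = (d - 2)*(d^2 - 2*d - 8) = (d - 4)*(d - 2)*(d + 2)
(5) = (j - 4)*(j^2 + j - 2) = (j - 4)*(j - 1)*(j + 2)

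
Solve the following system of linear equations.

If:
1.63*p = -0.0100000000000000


Then:
p = -0.01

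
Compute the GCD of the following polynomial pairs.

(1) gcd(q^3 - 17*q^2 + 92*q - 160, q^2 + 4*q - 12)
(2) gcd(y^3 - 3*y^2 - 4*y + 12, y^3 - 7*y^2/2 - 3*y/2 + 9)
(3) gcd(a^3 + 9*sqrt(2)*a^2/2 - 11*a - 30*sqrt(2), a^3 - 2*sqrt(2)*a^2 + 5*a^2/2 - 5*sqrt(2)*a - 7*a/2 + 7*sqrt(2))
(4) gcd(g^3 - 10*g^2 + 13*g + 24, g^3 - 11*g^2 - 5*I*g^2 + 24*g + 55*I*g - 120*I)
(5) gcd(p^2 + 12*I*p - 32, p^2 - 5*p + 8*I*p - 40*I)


(1) = 1
(2) = gcd((y - 3)*(y - 2)*(y + 2), (y - 3)*(y - 2)*(y + 3/2)) = y^2 - 5*y + 6
(3) = gcd((a - 2*sqrt(2))*(a + 3*sqrt(2)/2)*(a + 5*sqrt(2)), (a - 1)*(a + 7/2)*(a - 2*sqrt(2))) = a - 2*sqrt(2)
(4) = g^2 - 11*g + 24
(5) = p + 8*I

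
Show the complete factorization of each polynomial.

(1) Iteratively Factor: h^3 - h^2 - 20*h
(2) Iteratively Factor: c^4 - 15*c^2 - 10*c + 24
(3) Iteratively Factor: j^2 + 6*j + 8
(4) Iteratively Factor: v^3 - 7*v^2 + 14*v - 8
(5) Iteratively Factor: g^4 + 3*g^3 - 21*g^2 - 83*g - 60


(1) = (h - 5)*(h^2 + 4*h) = (h - 5)*(h + 4)*(h)
(2) = (c - 4)*(c^3 + 4*c^2 + c - 6) = (c - 4)*(c - 1)*(c^2 + 5*c + 6) = (c - 4)*(c - 1)*(c + 2)*(c + 3)
(3) = (j + 2)*(j + 4)
(4) = (v - 1)*(v^2 - 6*v + 8) = (v - 2)*(v - 1)*(v - 4)
(5) = (g + 3)*(g^3 - 21*g - 20) = (g + 3)*(g + 4)*(g^2 - 4*g - 5) = (g + 1)*(g + 3)*(g + 4)*(g - 5)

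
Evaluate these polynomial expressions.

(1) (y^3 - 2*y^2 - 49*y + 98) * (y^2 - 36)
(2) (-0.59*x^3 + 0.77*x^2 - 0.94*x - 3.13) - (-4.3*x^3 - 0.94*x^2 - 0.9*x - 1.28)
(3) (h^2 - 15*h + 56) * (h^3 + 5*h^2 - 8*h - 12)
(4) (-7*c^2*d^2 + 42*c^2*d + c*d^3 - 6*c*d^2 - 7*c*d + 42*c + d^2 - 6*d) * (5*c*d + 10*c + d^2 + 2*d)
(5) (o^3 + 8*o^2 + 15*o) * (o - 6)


(1) = y^5 - 2*y^4 - 85*y^3 + 170*y^2 + 1764*y - 3528
(2) = 3.71*x^3 + 1.71*x^2 - 0.04*x - 1.85
(3) = h^5 - 10*h^4 - 27*h^3 + 388*h^2 - 268*h - 672
(4) = -35*c^3*d^3 + 140*c^3*d^2 + 420*c^3*d - 2*c^2*d^4 + 8*c^2*d^3 - 11*c^2*d^2 + 140*c^2*d + 420*c^2 + c*d^5 - 4*c*d^4 - 14*c*d^3 + 8*c*d^2 + 24*c*d + d^4 - 4*d^3 - 12*d^2
(5) = o^4 + 2*o^3 - 33*o^2 - 90*o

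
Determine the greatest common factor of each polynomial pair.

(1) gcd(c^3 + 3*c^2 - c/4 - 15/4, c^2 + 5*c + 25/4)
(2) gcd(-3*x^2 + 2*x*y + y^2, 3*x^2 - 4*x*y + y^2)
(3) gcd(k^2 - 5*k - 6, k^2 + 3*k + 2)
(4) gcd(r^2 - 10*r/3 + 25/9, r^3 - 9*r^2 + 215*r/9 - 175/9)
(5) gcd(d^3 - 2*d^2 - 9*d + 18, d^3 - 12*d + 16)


(1) = c + 5/2
(2) = gcd((-x + y)*(3*x + y), (-3*x + y)*(-x + y)) = x - y
(3) = gcd((k - 6)*(k + 1), (k + 1)*(k + 2)) = k + 1
(4) = r - 5/3
(5) = d - 2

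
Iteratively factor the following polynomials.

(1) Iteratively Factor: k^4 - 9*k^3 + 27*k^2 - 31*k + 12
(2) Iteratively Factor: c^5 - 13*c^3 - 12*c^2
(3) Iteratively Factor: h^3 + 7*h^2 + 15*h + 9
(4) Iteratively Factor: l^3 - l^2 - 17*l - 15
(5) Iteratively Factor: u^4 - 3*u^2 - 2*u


(1) = (k - 1)*(k^3 - 8*k^2 + 19*k - 12) = (k - 1)^2*(k^2 - 7*k + 12) = (k - 3)*(k - 1)^2*(k - 4)
(2) = (c)*(c^4 - 13*c^2 - 12*c) = c*(c + 3)*(c^3 - 3*c^2 - 4*c) = c^2*(c + 3)*(c^2 - 3*c - 4) = c^2*(c + 1)*(c + 3)*(c - 4)
(3) = (h + 3)*(h^2 + 4*h + 3) = (h + 1)*(h + 3)*(h + 3)
(4) = (l + 3)*(l^2 - 4*l - 5) = (l - 5)*(l + 3)*(l + 1)
(5) = (u)*(u^3 - 3*u - 2) = u*(u - 2)*(u^2 + 2*u + 1) = u*(u - 2)*(u + 1)*(u + 1)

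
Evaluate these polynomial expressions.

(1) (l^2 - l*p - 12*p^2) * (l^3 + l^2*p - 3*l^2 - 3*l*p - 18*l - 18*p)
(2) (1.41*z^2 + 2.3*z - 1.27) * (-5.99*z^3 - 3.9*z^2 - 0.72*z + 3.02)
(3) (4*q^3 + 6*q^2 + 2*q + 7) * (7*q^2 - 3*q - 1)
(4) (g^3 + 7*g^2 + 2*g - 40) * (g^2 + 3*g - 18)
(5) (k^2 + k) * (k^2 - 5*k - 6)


(1) = l^5 - 3*l^4 - 13*l^3*p^2 - 18*l^3 - 12*l^2*p^3 + 39*l^2*p^2 + 36*l*p^3 + 234*l*p^2 + 216*p^3
(2) = -8.4459*z^5 - 19.276*z^4 - 2.3779*z^3 + 7.5552*z^2 + 7.8604*z - 3.8354
(3) = 28*q^5 + 30*q^4 - 8*q^3 + 37*q^2 - 23*q - 7
(4) = g^5 + 10*g^4 + 5*g^3 - 160*g^2 - 156*g + 720
(5) = k^4 - 4*k^3 - 11*k^2 - 6*k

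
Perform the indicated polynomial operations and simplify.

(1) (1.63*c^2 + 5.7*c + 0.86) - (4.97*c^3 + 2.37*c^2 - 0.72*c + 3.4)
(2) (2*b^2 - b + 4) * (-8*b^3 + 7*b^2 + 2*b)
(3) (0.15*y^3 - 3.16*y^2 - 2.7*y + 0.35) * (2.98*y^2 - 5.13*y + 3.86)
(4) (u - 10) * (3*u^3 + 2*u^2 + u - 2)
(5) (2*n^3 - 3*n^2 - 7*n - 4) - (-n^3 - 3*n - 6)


(1) = -4.97*c^3 - 0.74*c^2 + 6.42*c - 2.54
(2) = -16*b^5 + 22*b^4 - 35*b^3 + 26*b^2 + 8*b
(3) = 0.447*y^5 - 10.1863*y^4 + 8.7438*y^3 + 2.6964*y^2 - 12.2175*y + 1.351
(4) = 3*u^4 - 28*u^3 - 19*u^2 - 12*u + 20
(5) = 3*n^3 - 3*n^2 - 4*n + 2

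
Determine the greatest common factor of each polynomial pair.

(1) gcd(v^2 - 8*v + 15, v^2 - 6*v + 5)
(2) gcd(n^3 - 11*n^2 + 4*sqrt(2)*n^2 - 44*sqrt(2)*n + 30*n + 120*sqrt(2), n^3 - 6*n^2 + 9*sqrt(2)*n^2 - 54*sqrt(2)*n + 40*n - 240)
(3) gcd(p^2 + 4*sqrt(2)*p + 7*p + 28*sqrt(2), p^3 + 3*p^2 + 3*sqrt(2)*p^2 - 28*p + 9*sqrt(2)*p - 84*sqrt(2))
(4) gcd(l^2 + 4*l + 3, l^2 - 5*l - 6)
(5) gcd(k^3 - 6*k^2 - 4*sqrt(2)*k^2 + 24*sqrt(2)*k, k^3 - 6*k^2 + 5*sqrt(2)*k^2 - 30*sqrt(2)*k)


(1) = gcd((v - 5)*(v - 3), (v - 5)*(v - 1)) = v - 5
(2) = gcd((n - 6)*(n - 5)*(n + 4*sqrt(2)), (n - 6)*(n + 4*sqrt(2))*(n + 5*sqrt(2))) = n^2 + n*(-6 + 4*sqrt(2)) - 24*sqrt(2)
(3) = p + 7
(4) = l + 1
(5) = gcd(k*(k - 6)*(k - 4*sqrt(2)), k*(k - 6)*(k + 5*sqrt(2))) = k^2 - 6*k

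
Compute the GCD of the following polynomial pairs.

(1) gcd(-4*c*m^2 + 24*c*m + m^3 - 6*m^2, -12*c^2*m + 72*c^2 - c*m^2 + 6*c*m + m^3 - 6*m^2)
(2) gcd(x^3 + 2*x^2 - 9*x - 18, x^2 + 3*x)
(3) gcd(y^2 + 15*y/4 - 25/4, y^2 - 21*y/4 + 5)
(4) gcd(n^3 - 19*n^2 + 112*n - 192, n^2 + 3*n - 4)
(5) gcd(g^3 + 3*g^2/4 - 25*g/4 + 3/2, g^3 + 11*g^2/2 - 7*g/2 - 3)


(1) = 4*c*m - 24*c - m^2 + 6*m
(2) = gcd((x - 3)*(x + 2)*(x + 3), x*(x + 3)) = x + 3
(3) = y - 5/4
(4) = gcd((n - 8)^2*(n - 3), (n - 1)*(n + 4)) = 1
(5) = 1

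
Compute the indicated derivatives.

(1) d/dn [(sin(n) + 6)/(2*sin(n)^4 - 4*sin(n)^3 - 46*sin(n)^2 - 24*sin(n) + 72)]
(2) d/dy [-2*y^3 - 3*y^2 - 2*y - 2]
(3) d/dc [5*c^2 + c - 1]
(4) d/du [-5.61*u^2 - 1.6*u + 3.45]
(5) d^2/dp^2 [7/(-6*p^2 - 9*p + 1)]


(1) = (-3*sin(n)^4 - 20*sin(n)^3 + 59*sin(n)^2 + 276*sin(n) + 108)*cos(n)/(2*(sin(n) - 6)^2*(sin(n) - 1)^2*(sin(n) + 2)^2*(sin(n) + 3)^2)
(2) = -6*y^2 - 6*y - 2
(3) = 10*c + 1
(4) = -11.22*u - 1.6
(5) = 42*(12*p^2 + 18*p - 3*(4*p + 3)^2 - 2)/(6*p^2 + 9*p - 1)^3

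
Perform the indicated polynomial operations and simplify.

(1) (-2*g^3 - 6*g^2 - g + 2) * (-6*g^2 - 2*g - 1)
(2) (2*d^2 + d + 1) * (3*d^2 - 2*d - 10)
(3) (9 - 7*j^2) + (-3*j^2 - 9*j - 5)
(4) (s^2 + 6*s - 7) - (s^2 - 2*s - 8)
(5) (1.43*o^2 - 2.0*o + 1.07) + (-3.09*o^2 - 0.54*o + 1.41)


(1) = 12*g^5 + 40*g^4 + 20*g^3 - 4*g^2 - 3*g - 2
(2) = 6*d^4 - d^3 - 19*d^2 - 12*d - 10
(3) = -10*j^2 - 9*j + 4
(4) = 8*s + 1
(5) = -1.66*o^2 - 2.54*o + 2.48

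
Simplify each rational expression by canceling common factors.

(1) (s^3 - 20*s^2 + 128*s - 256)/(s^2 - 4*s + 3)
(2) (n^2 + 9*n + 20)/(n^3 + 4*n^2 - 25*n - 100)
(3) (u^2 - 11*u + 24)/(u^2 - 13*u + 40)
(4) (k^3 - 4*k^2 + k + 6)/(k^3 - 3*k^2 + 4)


(1) = (s^3 - 20*s^2 + 128*s - 256)/(s^2 - 4*s + 3)
(2) = 1/(n - 5)
(3) = (u - 3)/(u - 5)
(4) = (k - 3)/(k - 2)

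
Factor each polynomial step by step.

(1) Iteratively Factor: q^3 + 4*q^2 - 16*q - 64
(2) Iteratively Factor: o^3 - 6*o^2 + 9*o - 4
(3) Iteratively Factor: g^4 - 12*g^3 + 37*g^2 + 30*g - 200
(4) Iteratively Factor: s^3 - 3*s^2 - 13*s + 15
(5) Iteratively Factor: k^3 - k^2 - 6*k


(1) = (q - 4)*(q^2 + 8*q + 16) = (q - 4)*(q + 4)*(q + 4)
(2) = (o - 4)*(o^2 - 2*o + 1) = (o - 4)*(o - 1)*(o - 1)
(3) = (g + 2)*(g^3 - 14*g^2 + 65*g - 100) = (g - 4)*(g + 2)*(g^2 - 10*g + 25) = (g - 5)*(g - 4)*(g + 2)*(g - 5)
(4) = (s + 3)*(s^2 - 6*s + 5) = (s - 5)*(s + 3)*(s - 1)
(5) = (k)*(k^2 - k - 6) = k*(k + 2)*(k - 3)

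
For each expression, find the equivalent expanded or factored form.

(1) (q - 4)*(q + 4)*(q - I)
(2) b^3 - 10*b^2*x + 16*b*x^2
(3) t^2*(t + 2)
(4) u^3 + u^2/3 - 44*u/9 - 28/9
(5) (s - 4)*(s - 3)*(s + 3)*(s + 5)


(1) = q^3 - I*q^2 - 16*q + 16*I
(2) = b*(b - 8*x)*(b - 2*x)
(3) = t^3 + 2*t^2
(4) = (u - 7/3)*(u + 2/3)*(u + 2)
(5) = s^4 + s^3 - 29*s^2 - 9*s + 180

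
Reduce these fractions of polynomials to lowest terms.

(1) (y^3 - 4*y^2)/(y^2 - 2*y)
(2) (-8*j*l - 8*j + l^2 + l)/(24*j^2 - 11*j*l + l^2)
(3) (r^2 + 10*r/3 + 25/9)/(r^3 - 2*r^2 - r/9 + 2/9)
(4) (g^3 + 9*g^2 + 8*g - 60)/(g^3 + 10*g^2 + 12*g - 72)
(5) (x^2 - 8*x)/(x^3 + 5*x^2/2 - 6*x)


(1) = (y^2 - 4*y)/(y - 2)
(2) = (-l - 1)/(3*j - l)
(3) = (9*r^2 + 30*r + 25)/(9*r^3 - 18*r^2 - r + 2)
(4) = (g + 5)/(g + 6)
(5) = (2*x - 16)/(2*x^2 + 5*x - 12)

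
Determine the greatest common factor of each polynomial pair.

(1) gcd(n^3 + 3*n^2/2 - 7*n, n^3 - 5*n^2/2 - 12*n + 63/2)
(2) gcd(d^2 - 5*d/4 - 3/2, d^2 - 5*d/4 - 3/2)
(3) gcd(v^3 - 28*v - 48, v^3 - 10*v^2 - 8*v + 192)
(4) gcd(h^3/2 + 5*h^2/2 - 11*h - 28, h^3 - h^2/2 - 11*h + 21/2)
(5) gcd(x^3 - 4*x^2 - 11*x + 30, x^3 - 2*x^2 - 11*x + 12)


(1) = gcd(n*(n - 2)*(n + 7/2), (n - 3)^2*(n + 7/2)) = n + 7/2
(2) = d^2 - 5*d/4 - 3/2
(3) = gcd((v - 6)*(v + 2)*(v + 4), (v - 8)*(v - 6)*(v + 4)) = v^2 - 2*v - 24
(4) = 1
(5) = gcd((x - 5)*(x - 2)*(x + 3), (x - 4)*(x - 1)*(x + 3)) = x + 3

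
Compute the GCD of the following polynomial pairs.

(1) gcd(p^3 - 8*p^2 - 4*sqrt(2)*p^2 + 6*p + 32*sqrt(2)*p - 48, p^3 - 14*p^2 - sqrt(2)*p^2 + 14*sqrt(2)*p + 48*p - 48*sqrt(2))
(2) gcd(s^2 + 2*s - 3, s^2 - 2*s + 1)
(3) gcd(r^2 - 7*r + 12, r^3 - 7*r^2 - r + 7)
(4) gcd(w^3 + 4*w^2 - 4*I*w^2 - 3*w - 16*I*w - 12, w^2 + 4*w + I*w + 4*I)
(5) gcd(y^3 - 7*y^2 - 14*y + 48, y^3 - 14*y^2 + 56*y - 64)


(1) = gcd((p - 8)*(p - 3*sqrt(2))*(p - sqrt(2)), (p - 8)*(p - 6)*(p - sqrt(2))) = p^2 + p*(-8 - sqrt(2)) + 8*sqrt(2)
(2) = gcd((s - 1)*(s + 3), (s - 1)^2) = s - 1
(3) = gcd((r - 4)*(r - 3), (r - 7)*(r - 1)*(r + 1)) = 1
(4) = gcd((w + 4)*(w - 3*I)*(w - I), (w + 4)*(w + I)) = w + 4
(5) = y^2 - 10*y + 16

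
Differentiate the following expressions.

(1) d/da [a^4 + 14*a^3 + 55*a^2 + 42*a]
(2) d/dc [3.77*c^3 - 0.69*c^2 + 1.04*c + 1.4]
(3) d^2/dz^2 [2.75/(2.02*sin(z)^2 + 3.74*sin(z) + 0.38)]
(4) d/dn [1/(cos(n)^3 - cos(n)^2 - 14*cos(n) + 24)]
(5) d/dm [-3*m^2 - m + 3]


(1) = 4*a^3 + 42*a^2 + 110*a + 42
(2) = 11.31*c^2 - 1.38*c + 1.04
(3) = (-44.8844*sin(z)^4 - 62.3271*sin(z)^3 + 37.3043*sin(z)^2 + 128.5625*sin(z) + 72.71)/(2.02*sin(z)^2 + 3.74*sin(z) + 0.38)^3
(4) = (3*cos(n)^2 - 2*cos(n) - 14)*sin(n)/(cos(n)^3 - cos(n)^2 - 14*cos(n) + 24)^2
(5) = -6*m - 1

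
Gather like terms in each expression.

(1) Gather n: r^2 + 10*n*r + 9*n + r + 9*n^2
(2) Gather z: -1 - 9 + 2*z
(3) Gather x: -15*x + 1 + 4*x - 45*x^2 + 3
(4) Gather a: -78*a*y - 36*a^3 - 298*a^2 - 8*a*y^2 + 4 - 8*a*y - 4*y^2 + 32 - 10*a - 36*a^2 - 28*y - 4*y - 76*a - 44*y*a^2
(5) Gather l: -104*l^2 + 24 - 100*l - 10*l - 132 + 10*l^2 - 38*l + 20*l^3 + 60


(1) = 9*n^2 + n*(10*r + 9) + r^2 + r
(2) = 2*z - 10
(3) = -45*x^2 - 11*x + 4
(4) = -36*a^3 + a^2*(-44*y - 334) + a*(-8*y^2 - 86*y - 86) - 4*y^2 - 32*y + 36
(5) = 20*l^3 - 94*l^2 - 148*l - 48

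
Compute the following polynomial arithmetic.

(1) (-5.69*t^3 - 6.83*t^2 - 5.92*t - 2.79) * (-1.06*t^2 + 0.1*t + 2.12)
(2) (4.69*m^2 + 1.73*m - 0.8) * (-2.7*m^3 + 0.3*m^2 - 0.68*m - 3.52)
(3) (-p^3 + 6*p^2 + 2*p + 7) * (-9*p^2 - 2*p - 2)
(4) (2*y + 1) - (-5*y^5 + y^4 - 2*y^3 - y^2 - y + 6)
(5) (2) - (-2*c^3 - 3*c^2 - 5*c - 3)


(1) = 6.0314*t^5 + 6.6708*t^4 - 6.4706*t^3 - 12.1142*t^2 - 12.8294*t - 5.9148
(2) = -12.663*m^5 - 3.264*m^4 - 0.5102*m^3 - 17.9252*m^2 - 5.5456*m + 2.816
(3) = 9*p^5 - 52*p^4 - 28*p^3 - 79*p^2 - 18*p - 14
(4) = 5*y^5 - y^4 + 2*y^3 + y^2 + 3*y - 5
(5) = 2*c^3 + 3*c^2 + 5*c + 5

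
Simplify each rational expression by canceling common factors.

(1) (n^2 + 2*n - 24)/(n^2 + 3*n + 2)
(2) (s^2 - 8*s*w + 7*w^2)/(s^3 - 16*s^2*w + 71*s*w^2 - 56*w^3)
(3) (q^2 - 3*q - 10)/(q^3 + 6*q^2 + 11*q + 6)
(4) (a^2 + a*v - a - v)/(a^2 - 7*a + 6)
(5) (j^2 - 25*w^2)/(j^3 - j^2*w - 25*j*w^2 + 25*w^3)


(1) = (n^2 + 2*n - 24)/(n^2 + 3*n + 2)
(2) = 1/(s - 8*w)
(3) = (q - 5)/(q^2 + 4*q + 3)
(4) = (a + v)/(a - 6)
(5) = -1/(-j + w)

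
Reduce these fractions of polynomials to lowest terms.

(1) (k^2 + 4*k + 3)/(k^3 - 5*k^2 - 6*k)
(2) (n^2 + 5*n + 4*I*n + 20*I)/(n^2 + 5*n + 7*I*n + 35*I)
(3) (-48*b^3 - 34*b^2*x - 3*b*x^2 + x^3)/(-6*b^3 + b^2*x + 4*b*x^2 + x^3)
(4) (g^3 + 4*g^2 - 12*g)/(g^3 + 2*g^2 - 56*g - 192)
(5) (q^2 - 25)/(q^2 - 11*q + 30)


(1) = (k + 3)/(k^2 - 6*k)
(2) = (n + 4*I)/(n + 7*I)
(3) = (-8*b + x)/(-b + x)
(4) = (g^2 - 2*g)/(g^2 - 4*g - 32)
(5) = (q + 5)/(q - 6)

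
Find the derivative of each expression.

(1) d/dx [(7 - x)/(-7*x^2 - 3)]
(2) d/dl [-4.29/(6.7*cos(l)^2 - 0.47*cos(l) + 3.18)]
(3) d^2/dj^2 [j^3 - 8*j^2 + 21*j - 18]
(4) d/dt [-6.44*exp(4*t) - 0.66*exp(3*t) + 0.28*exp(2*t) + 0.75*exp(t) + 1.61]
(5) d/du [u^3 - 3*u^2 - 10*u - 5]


(1) = (7*x^2 - 14*x*(x - 7) + 3)/(7*x^2 + 3)^2
(2) = (2.0163 - 57.486*cos(l))*sin(l)/(6.7*cos(l)^2 - 0.47*cos(l) + 3.18)^2
(3) = 6*j - 16
(4) = (-25.76*exp(3*t) - 1.98*exp(2*t) + 0.56*exp(t) + 0.75)*exp(t)
(5) = 3*u^2 - 6*u - 10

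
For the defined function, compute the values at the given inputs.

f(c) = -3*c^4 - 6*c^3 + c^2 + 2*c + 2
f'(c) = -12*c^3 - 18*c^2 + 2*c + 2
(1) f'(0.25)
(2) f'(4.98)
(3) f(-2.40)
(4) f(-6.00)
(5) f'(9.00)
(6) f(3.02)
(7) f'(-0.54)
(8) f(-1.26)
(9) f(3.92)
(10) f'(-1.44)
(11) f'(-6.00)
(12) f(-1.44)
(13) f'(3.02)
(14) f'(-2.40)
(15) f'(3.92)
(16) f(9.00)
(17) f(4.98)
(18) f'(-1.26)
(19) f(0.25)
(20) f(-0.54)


(1) = 1.19
(2) = -1916.52
(3) = -13.63
(4) = -2566.00
(5) = -10186.00
(6) = -397.65
(7) = -2.44
(8) = 5.51
(9) = -1044.59
(10) = -2.37
(11) = 1934.00
(12) = 6.21
(13) = -486.65
(14) = 59.41
(15) = -989.59
(16) = -23956.00
(17) = -2549.46
(18) = -5.09
(19) = 2.46
(20) = 1.90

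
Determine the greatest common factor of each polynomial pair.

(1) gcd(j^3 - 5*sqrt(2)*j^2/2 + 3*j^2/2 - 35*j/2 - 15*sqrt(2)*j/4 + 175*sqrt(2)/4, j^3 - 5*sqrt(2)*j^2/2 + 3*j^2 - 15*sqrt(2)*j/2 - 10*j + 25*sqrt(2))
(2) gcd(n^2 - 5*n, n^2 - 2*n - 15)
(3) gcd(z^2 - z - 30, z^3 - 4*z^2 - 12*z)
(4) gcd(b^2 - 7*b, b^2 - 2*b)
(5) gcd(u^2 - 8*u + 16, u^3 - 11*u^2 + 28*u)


(1) = gcd((j - 7/2)*(j + 5)*(j - 5*sqrt(2)/2), (j - 2)*(j + 5)*(j - 5*sqrt(2)/2)) = j^2 + j*(5 - 5*sqrt(2)/2) - 25*sqrt(2)/2
(2) = n - 5
(3) = z - 6
(4) = b
(5) = u - 4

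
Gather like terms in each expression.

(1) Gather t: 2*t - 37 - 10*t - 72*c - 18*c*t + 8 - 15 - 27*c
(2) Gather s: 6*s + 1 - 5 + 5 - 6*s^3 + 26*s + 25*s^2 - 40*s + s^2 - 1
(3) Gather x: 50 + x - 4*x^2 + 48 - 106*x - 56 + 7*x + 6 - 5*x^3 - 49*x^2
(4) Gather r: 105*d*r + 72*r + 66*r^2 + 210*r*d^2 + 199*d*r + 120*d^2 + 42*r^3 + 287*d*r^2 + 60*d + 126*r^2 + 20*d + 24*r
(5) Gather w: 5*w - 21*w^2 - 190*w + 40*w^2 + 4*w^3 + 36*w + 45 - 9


(1) = -99*c + t*(-18*c - 8) - 44
(2) = -6*s^3 + 26*s^2 - 8*s
(3) = -5*x^3 - 53*x^2 - 98*x + 48
(4) = 120*d^2 + 80*d + 42*r^3 + r^2*(287*d + 192) + r*(210*d^2 + 304*d + 96)
(5) = 4*w^3 + 19*w^2 - 149*w + 36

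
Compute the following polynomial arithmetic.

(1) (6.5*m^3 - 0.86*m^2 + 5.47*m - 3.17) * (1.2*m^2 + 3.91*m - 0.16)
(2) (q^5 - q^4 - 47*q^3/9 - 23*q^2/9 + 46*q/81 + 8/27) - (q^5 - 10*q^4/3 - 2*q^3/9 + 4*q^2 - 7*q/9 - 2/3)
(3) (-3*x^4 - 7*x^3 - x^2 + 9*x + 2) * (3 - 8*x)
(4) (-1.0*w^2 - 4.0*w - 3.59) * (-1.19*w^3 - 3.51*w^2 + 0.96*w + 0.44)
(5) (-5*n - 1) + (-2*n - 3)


(1) = 7.8*m^5 + 24.383*m^4 + 2.1614*m^3 + 17.7213*m^2 - 13.2699*m + 0.5072
(2) = 7*q^4/3 - 5*q^3 - 59*q^2/9 + 109*q/81 + 26/27
(3) = 24*x^5 + 47*x^4 - 13*x^3 - 75*x^2 + 11*x + 6
(4) = 1.19*w^5 + 8.27*w^4 + 17.3521*w^3 + 8.3209*w^2 - 5.2064*w - 1.5796
(5) = -7*n - 4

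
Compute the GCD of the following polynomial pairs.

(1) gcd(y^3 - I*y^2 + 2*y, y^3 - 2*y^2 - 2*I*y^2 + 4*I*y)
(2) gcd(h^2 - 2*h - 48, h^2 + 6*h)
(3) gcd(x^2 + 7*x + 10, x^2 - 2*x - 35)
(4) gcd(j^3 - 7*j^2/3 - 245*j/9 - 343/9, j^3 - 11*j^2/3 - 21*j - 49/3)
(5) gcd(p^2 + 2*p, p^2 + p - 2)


(1) = y^2 - 2*I*y
(2) = h + 6
(3) = gcd((x + 2)*(x + 5), (x - 7)*(x + 5)) = x + 5
(4) = gcd((j - 7)*(j + 7/3)^2, (j - 7)*(j + 1)*(j + 7/3)) = j^2 - 14*j/3 - 49/3
(5) = gcd(p*(p + 2), (p - 1)*(p + 2)) = p + 2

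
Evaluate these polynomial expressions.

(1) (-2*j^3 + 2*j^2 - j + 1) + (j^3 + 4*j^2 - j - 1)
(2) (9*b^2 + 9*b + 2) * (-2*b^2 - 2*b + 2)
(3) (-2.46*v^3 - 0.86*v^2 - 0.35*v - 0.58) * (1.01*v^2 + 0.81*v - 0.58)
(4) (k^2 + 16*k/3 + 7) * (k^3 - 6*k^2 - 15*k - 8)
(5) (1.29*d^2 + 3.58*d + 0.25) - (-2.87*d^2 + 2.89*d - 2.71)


(1) = -j^3 + 6*j^2 - 2*j
(2) = -18*b^4 - 36*b^3 - 4*b^2 + 14*b + 4
(3) = -2.4846*v^5 - 2.8612*v^4 + 0.3767*v^3 - 0.3705*v^2 - 0.2668*v + 0.3364
(4) = k^5 - 2*k^4/3 - 40*k^3 - 130*k^2 - 443*k/3 - 56
(5) = 4.16*d^2 + 0.69*d + 2.96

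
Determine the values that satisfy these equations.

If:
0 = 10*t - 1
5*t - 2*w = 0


Then:
t = 1/10
w = 1/4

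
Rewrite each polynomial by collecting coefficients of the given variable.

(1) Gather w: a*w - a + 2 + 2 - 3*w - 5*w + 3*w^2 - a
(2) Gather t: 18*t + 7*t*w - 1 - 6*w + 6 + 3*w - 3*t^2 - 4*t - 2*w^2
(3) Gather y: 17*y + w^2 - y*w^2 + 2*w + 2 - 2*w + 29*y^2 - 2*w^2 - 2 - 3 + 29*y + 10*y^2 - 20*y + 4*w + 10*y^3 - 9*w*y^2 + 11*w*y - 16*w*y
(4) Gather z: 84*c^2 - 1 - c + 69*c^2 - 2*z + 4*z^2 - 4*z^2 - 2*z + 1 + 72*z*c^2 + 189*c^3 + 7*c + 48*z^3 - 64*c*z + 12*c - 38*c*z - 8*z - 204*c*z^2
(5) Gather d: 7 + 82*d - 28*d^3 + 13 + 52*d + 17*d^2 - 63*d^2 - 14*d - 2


(1) = -2*a + 3*w^2 + w*(a - 8) + 4
(2) = -3*t^2 + t*(7*w + 14) - 2*w^2 - 3*w + 5
(3) = -w^2 + 4*w + 10*y^3 + y^2*(39 - 9*w) + y*(-w^2 - 5*w + 26) - 3
(4) = 189*c^3 + 153*c^2 - 204*c*z^2 + 18*c + 48*z^3 + z*(72*c^2 - 102*c - 12)
(5) = -28*d^3 - 46*d^2 + 120*d + 18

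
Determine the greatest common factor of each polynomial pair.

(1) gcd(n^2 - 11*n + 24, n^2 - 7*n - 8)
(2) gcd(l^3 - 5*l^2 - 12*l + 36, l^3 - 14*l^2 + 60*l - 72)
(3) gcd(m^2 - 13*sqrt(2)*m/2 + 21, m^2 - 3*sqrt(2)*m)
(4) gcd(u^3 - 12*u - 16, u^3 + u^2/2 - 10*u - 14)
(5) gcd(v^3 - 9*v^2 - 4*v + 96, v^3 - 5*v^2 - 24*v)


(1) = gcd((n - 8)*(n - 3), (n - 8)*(n + 1)) = n - 8
(2) = gcd((l - 6)*(l - 2)*(l + 3), (l - 6)^2*(l - 2)) = l^2 - 8*l + 12
(3) = m - 3*sqrt(2)
(4) = u^2 + 4*u + 4
(5) = v^2 - 5*v - 24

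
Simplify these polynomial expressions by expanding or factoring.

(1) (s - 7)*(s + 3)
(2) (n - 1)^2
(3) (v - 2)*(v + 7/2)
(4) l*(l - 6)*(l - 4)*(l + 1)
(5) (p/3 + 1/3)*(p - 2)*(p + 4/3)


(1) = s^2 - 4*s - 21
(2) = n^2 - 2*n + 1
(3) = v^2 + 3*v/2 - 7
(4) = l^4 - 9*l^3 + 14*l^2 + 24*l
(5) = p^3/3 + p^2/9 - 10*p/9 - 8/9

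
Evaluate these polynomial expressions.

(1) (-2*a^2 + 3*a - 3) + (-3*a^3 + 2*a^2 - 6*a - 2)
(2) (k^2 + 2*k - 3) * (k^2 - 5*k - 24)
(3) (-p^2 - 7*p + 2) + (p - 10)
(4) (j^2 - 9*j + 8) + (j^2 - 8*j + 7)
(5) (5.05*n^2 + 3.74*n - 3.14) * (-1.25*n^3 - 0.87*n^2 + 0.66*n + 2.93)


(1) = -3*a^3 - 3*a - 5
(2) = k^4 - 3*k^3 - 37*k^2 - 33*k + 72
(3) = -p^2 - 6*p - 8
(4) = 2*j^2 - 17*j + 15
(5) = -6.3125*n^5 - 9.0685*n^4 + 4.0042*n^3 + 19.9967*n^2 + 8.8858*n - 9.2002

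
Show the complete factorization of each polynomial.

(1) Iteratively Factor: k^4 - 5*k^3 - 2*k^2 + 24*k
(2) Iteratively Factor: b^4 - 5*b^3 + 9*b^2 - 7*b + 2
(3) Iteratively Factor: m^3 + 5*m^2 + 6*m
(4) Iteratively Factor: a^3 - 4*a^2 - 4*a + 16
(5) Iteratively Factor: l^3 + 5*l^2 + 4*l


(1) = (k - 4)*(k^3 - k^2 - 6*k) = (k - 4)*(k + 2)*(k^2 - 3*k) = (k - 4)*(k - 3)*(k + 2)*(k)
(2) = (b - 1)*(b^3 - 4*b^2 + 5*b - 2) = (b - 1)^2*(b^2 - 3*b + 2) = (b - 1)^3*(b - 2)
(3) = (m + 3)*(m^2 + 2*m) = (m + 2)*(m + 3)*(m)
(4) = (a + 2)*(a^2 - 6*a + 8) = (a - 4)*(a + 2)*(a - 2)
(5) = (l + 4)*(l^2 + l) = l*(l + 4)*(l + 1)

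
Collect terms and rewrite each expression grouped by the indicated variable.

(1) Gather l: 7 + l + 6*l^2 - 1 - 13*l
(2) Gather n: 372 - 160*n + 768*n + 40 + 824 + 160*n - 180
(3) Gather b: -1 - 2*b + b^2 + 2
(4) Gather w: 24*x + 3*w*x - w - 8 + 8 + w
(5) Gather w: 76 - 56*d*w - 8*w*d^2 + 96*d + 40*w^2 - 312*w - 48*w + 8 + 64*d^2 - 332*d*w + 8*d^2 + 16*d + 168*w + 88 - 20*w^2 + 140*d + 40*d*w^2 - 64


(1) = 6*l^2 - 12*l + 6
(2) = 768*n + 1056
(3) = b^2 - 2*b + 1
(4) = 3*w*x + 24*x
(5) = 72*d^2 + 252*d + w^2*(40*d + 20) + w*(-8*d^2 - 388*d - 192) + 108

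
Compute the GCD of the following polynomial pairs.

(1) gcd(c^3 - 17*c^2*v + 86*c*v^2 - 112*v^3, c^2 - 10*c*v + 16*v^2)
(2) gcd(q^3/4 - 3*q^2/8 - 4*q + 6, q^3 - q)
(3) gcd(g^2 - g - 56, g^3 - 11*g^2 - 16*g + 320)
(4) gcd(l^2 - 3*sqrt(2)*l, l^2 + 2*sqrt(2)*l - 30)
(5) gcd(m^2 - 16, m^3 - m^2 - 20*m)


(1) = gcd((c - 8*v)*(c - 7*v)*(c - 2*v), (c - 8*v)*(c - 2*v)) = c^2 - 10*c*v + 16*v^2
(2) = gcd((q/4 + 1)*(q - 4)*(q - 3/2), q*(q - 1)*(q + 1)) = 1
(3) = g - 8
(4) = l - 3*sqrt(2)
(5) = gcd((m - 4)*(m + 4), m*(m - 5)*(m + 4)) = m + 4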